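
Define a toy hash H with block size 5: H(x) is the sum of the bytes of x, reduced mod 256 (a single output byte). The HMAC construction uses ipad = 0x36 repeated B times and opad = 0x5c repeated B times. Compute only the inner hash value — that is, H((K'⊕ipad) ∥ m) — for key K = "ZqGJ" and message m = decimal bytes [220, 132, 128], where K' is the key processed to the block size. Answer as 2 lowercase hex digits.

b6

Key "ZqGJ" = 5a 71 47 4a is 4 bytes ≤ B = 5; zero-pad to 5 bytes: K' = 5a 71 47 4a 00.
K' ⊕ ipad = 6c 47 71 7c 36.
Inner input = 6c 47 71 7c 36 ∥ dc 84 80.
Inner hash: sum = 108+71+113+124+54+220+132+128 = 950; mod 256 = 182 → b6.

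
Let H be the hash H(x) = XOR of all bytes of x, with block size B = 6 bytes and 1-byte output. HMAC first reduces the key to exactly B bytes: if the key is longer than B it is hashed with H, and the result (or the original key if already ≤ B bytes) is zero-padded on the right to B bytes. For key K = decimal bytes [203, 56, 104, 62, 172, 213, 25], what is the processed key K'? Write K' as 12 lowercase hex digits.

c50000000000

|K| = 7 > B = 6, so first hash the key.
H(K): XOR cb⊕38⊕68⊕3e⊕ac⊕d5⊕19 = c5.
Zero-pad H(K) = c5 to 6 bytes: K' = c5 00 00 00 00 00.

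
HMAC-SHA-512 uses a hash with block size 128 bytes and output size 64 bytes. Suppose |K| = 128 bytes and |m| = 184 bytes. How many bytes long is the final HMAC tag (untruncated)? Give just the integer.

64

The tag is one SHA-512 digest: 64 bytes.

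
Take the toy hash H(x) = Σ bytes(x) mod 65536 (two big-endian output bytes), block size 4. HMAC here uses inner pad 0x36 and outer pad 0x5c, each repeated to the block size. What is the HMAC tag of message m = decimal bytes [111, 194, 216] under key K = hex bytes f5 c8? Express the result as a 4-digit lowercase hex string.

022f

Key hex bytes f5 c8 is 2 bytes ≤ B = 4; zero-pad to 4 bytes: K' = f5 c8 00 00.
K' ⊕ ipad = c3 fe 36 36.  K' ⊕ opad = a9 94 5c 5c.
Inner input = (K'⊕ipad) ∥ m = c3 fe 36 36 ∥ 6f c2 d8.
Inner hash: sum = 195+254+54+54+111+194+216 = 1078 → 04 36.
Outer input = (K'⊕opad) ∥ inner = a9 94 5c 5c ∥ 04 36.
Outer hash (tag): sum = 169+148+92+92+4+54 = 559 → 02 2f.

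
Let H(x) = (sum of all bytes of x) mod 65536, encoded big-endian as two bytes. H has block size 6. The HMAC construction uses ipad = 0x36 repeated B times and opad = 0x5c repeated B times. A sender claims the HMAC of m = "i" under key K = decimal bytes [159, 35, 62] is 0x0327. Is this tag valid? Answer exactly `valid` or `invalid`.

invalid

Key decimal bytes [159, 35, 62] = 9f 23 3e is 3 bytes ≤ B = 6; zero-pad to 6 bytes: K' = 9f 23 3e 00 00 00.
K' ⊕ ipad = a9 15 08 36 36 36; K' ⊕ opad = c3 7f 62 5c 5c 5c.
Inner hash: sum = 169+21+8+54+54+54+105 = 465 → 01 d1.
Outer hash (recomputed tag): sum = 195+127+98+92+92+92+1+209 = 906 → 03 8a.
Recomputed tag = 038a; claimed = 0327 → mismatch.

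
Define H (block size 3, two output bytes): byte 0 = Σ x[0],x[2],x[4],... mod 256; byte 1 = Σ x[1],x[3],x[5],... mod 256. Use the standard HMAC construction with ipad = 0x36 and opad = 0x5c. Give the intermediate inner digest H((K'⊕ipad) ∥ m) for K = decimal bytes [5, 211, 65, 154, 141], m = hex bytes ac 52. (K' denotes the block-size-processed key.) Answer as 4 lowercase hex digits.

6d07

Key decimal bytes [5, 211, 65, 154, 141] = 05 d3 41 9a 8d is 5 bytes > B = 3, so hash it first: H(key) = d3 6d, then zero-pad to 3 bytes: K' = d3 6d 00.
K' ⊕ ipad = e5 5b 36.
Inner input = e5 5b 36 ∥ ac 52.
Inner hash: even-index sum = 365 mod 256 = 109; odd-index sum = 263 mod 256 = 7 → 6d 07.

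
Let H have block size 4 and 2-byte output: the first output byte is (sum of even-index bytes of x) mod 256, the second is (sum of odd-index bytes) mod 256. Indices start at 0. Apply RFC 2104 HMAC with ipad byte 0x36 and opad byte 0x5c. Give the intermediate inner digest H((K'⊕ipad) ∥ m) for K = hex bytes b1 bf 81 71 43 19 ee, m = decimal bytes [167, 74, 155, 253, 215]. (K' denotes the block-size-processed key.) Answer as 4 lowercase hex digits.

Key hex bytes b1 bf 81 71 43 19 ee is 7 bytes > B = 4, so hash it first: H(key) = 63 49, then zero-pad to 4 bytes: K' = 63 49 00 00.
K' ⊕ ipad = 55 7f 36 36.
Inner input = 55 7f 36 36 ∥ a7 4a 9b fd d7.
Inner hash: even-index sum = 676 mod 256 = 164; odd-index sum = 508 mod 256 = 252 → a4 fc.

a4fc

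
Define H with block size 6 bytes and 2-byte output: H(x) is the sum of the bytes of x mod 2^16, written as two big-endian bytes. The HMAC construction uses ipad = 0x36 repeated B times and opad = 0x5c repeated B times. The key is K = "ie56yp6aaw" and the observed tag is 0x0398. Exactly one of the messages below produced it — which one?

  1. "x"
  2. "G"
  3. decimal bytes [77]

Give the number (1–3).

2

Key "ie56yp6aaw" = 69 65 35 36 79 70 36 61 61 77 is 10 bytes > B = 6, so hash it first: H(key) = 03 91, then zero-pad to 6 bytes: K' = 03 91 00 00 00 00.
K' ⊕ ipad = 35 a7 36 36 36 36; K' ⊕ opad = 5f cd 5c 5c 5c 5c.
m1: inner = H(35 a7 36 36 36 36 78) = 02 2c; tag = H(5f cd 5c 5c 5c 5c 02 2c) = 02ca
m2: inner = H(35 a7 36 36 36 36 47) = 01 fb; tag = H(5f cd 5c 5c 5c 5c 01 fb) = 0398 ← matches
m3: inner = H(35 a7 36 36 36 36 4d) = 02 01; tag = H(5f cd 5c 5c 5c 5c 02 01) = 029f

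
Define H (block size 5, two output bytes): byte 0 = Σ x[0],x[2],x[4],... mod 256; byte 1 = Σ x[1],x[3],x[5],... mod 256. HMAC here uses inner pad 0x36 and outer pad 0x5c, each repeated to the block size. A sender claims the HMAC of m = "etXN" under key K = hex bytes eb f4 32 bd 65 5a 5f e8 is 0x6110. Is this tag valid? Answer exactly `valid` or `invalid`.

Key hex bytes eb f4 32 bd 65 5a 5f e8 is 8 bytes > B = 5, so hash it first: H(key) = e1 f3, then zero-pad to 5 bytes: K' = e1 f3 00 00 00.
K' ⊕ ipad = d7 c5 36 36 36; K' ⊕ opad = bd af 5c 5c 5c.
Inner hash: even-index sum = 517 mod 256 = 5; odd-index sum = 440 mod 256 = 184 → 05 b8.
Outer hash (recomputed tag): even-index sum = 557 mod 256 = 45; odd-index sum = 272 mod 256 = 16 → 2d 10.
Recomputed tag = 2d10; claimed = 6110 → mismatch.

invalid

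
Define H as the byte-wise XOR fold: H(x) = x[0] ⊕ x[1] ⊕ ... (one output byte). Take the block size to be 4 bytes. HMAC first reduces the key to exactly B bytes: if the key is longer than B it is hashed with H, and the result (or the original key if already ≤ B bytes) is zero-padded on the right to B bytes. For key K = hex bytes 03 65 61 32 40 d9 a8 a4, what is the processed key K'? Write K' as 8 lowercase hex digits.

a0000000

|K| = 8 > B = 4, so first hash the key.
H(K): XOR 03⊕65⊕61⊕32⊕40⊕d9⊕a8⊕a4 = a0.
Zero-pad H(K) = a0 to 4 bytes: K' = a0 00 00 00.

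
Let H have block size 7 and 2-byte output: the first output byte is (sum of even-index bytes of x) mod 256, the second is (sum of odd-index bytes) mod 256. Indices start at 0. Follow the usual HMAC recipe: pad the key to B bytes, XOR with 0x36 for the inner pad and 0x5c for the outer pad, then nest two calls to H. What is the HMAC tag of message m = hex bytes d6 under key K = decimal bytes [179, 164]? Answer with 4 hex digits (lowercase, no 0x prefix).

Key decimal bytes [179, 164] = b3 a4 is 2 bytes ≤ B = 7; zero-pad to 7 bytes: K' = b3 a4 00 00 00 00 00.
K' ⊕ ipad = 85 92 36 36 36 36 36.  K' ⊕ opad = ef f8 5c 5c 5c 5c 5c.
Inner input = (K'⊕ipad) ∥ m = 85 92 36 36 36 36 36 ∥ d6.
Inner hash: even-index sum = 295 mod 256 = 39; odd-index sum = 468 mod 256 = 212 → 27 d4.
Outer input = (K'⊕opad) ∥ inner = ef f8 5c 5c 5c 5c 5c ∥ 27 d4.
Outer hash (tag): even-index sum = 727 mod 256 = 215; odd-index sum = 471 mod 256 = 215 → d7 d7.

d7d7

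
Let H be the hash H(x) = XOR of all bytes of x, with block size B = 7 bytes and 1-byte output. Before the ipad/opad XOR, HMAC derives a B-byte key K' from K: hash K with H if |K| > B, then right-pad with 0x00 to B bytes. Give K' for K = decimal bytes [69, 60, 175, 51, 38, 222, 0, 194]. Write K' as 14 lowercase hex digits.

df000000000000

|K| = 8 > B = 7, so first hash the key.
H(K): XOR 45⊕3c⊕af⊕33⊕26⊕de⊕00⊕c2 = df.
Zero-pad H(K) = df to 7 bytes: K' = df 00 00 00 00 00 00.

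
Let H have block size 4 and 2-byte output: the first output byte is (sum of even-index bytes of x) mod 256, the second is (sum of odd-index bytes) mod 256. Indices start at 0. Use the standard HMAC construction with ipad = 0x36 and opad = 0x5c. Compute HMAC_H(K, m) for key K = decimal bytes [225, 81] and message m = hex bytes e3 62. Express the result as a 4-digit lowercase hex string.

0968

Key decimal bytes [225, 81] = e1 51 is 2 bytes ≤ B = 4; zero-pad to 4 bytes: K' = e1 51 00 00.
K' ⊕ ipad = d7 67 36 36.  K' ⊕ opad = bd 0d 5c 5c.
Inner input = (K'⊕ipad) ∥ m = d7 67 36 36 ∥ e3 62.
Inner hash: even-index sum = 496 mod 256 = 240; odd-index sum = 255 mod 256 = 255 → f0 ff.
Outer input = (K'⊕opad) ∥ inner = bd 0d 5c 5c ∥ f0 ff.
Outer hash (tag): even-index sum = 521 mod 256 = 9; odd-index sum = 360 mod 256 = 104 → 09 68.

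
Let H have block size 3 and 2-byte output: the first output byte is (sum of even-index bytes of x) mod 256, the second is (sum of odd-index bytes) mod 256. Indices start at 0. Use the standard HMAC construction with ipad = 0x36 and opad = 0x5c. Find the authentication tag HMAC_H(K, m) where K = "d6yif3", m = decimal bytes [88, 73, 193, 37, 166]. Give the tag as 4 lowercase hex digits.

1ea7

Key "d6yif3" = 64 36 79 69 66 33 is 6 bytes > B = 3, so hash it first: H(key) = 43 d2, then zero-pad to 3 bytes: K' = 43 d2 00.
K' ⊕ ipad = 75 e4 36.  K' ⊕ opad = 1f 8e 5c.
Inner input = (K'⊕ipad) ∥ m = 75 e4 36 ∥ 58 49 c1 25 a6.
Inner hash: even-index sum = 281 mod 256 = 25; odd-index sum = 675 mod 256 = 163 → 19 a3.
Outer input = (K'⊕opad) ∥ inner = 1f 8e 5c ∥ 19 a3.
Outer hash (tag): even-index sum = 286 mod 256 = 30; odd-index sum = 167 mod 256 = 167 → 1e a7.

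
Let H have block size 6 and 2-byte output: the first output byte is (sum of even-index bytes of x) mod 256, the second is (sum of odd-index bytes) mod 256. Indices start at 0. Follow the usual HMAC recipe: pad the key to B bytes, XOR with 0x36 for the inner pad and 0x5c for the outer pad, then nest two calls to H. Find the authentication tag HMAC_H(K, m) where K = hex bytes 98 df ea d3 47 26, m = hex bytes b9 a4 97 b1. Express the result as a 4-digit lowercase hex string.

e0bf

Key hex bytes 98 df ea d3 47 26 is exactly B = 6 bytes: K' = 98 df ea d3 47 26.
K' ⊕ ipad = ae e9 dc e5 71 10.  K' ⊕ opad = c4 83 b6 8f 1b 7a.
Inner input = (K'⊕ipad) ∥ m = ae e9 dc e5 71 10 ∥ b9 a4 97 b1.
Inner hash: even-index sum = 843 mod 256 = 75; odd-index sum = 819 mod 256 = 51 → 4b 33.
Outer input = (K'⊕opad) ∥ inner = c4 83 b6 8f 1b 7a ∥ 4b 33.
Outer hash (tag): even-index sum = 480 mod 256 = 224; odd-index sum = 447 mod 256 = 191 → e0 bf.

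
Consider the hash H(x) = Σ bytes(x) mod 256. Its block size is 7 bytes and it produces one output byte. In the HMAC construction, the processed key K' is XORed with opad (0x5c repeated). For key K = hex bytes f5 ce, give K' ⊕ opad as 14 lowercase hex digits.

a9925c5c5c5c5c

Key hex bytes f5 ce is 2 bytes ≤ B = 7; zero-pad to 7 bytes: K' = f5 ce 00 00 00 00 00.
XOR each byte with 0x5c: f5⊕5c=a9, ce⊕5c=92, 00⊕5c=5c, 00⊕5c=5c, 00⊕5c=5c, 00⊕5c=5c, 00⊕5c=5c.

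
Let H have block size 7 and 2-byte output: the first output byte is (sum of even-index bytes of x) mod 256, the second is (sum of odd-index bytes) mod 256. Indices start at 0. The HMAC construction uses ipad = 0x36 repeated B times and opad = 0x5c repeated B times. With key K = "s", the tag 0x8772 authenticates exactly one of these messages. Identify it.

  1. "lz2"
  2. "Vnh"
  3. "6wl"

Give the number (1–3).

3

Key "s" = 73 is 1 byte ≤ B = 7; zero-pad to 7 bytes: K' = 73 00 00 00 00 00 00.
K' ⊕ ipad = 45 36 36 36 36 36 36; K' ⊕ opad = 2f 5c 5c 5c 5c 5c 5c.
m1: inner = H(45 36 36 36 36 36 36 6c 7a 32) = 61 40; tag = H(2f 5c 5c 5c 5c 5c 5c 61 40) = 8375
m2: inner = H(45 36 36 36 36 36 36 56 6e 68) = 55 60; tag = H(2f 5c 5c 5c 5c 5c 5c 55 60) = a369
m3: inner = H(45 36 36 36 36 36 36 36 77 6c) = 5e 44; tag = H(2f 5c 5c 5c 5c 5c 5c 5e 44) = 8772 ← matches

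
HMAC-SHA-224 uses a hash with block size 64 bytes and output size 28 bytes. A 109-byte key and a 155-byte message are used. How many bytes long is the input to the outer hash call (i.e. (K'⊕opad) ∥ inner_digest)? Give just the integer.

92

Key is 109 > 64 bytes, so it is hashed to 28 bytes then zero-padded to 64: |K'| = 64.
Outer input = (K'⊕opad) ∥ H(inner) → 64 + 28 = 92 bytes.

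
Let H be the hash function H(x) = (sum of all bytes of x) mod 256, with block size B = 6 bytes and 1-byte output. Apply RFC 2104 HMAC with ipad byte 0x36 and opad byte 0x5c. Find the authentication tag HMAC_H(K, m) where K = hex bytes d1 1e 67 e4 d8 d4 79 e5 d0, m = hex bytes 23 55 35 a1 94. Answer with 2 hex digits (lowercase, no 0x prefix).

Key hex bytes d1 1e 67 e4 d8 d4 79 e5 d0 is 9 bytes > B = 6, so hash it first: H(key) = 14, then zero-pad to 6 bytes: K' = 14 00 00 00 00 00.
K' ⊕ ipad = 22 36 36 36 36 36.  K' ⊕ opad = 48 5c 5c 5c 5c 5c.
Inner input = (K'⊕ipad) ∥ m = 22 36 36 36 36 36 ∥ 23 55 35 a1 94.
Inner hash: sum = 34+54+54+54+54+54+35+85+53+161+148 = 786; mod 256 = 18 → 12.
Outer input = (K'⊕opad) ∥ inner = 48 5c 5c 5c 5c 5c ∥ 12.
Outer hash (tag): sum = 72+92+92+92+92+92+18 = 550; mod 256 = 38 → 26.

26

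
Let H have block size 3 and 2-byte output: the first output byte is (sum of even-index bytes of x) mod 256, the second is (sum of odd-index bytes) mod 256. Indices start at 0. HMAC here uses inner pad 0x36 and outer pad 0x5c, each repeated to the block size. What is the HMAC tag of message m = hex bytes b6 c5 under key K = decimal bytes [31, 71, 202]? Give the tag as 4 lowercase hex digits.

Key decimal bytes [31, 71, 202] = 1f 47 ca is exactly B = 3 bytes: K' = 1f 47 ca.
K' ⊕ ipad = 29 71 fc.  K' ⊕ opad = 43 1b 96.
Inner input = (K'⊕ipad) ∥ m = 29 71 fc ∥ b6 c5.
Inner hash: even-index sum = 490 mod 256 = 234; odd-index sum = 295 mod 256 = 39 → ea 27.
Outer input = (K'⊕opad) ∥ inner = 43 1b 96 ∥ ea 27.
Outer hash (tag): even-index sum = 256 mod 256 = 0; odd-index sum = 261 mod 256 = 5 → 00 05.

0005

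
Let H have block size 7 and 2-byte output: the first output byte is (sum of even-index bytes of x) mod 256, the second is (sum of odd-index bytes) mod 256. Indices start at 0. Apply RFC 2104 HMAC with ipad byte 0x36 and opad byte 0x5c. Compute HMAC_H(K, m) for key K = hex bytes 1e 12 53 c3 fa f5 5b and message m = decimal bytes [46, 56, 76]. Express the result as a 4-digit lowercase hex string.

5494

Key hex bytes 1e 12 53 c3 fa f5 5b is exactly B = 7 bytes: K' = 1e 12 53 c3 fa f5 5b.
K' ⊕ ipad = 28 24 65 f5 cc c3 6d.  K' ⊕ opad = 42 4e 0f 9f a6 a9 07.
Inner input = (K'⊕ipad) ∥ m = 28 24 65 f5 cc c3 6d ∥ 2e 38 4c.
Inner hash: even-index sum = 510 mod 256 = 254; odd-index sum = 598 mod 256 = 86 → fe 56.
Outer input = (K'⊕opad) ∥ inner = 42 4e 0f 9f a6 a9 07 ∥ fe 56.
Outer hash (tag): even-index sum = 340 mod 256 = 84; odd-index sum = 660 mod 256 = 148 → 54 94.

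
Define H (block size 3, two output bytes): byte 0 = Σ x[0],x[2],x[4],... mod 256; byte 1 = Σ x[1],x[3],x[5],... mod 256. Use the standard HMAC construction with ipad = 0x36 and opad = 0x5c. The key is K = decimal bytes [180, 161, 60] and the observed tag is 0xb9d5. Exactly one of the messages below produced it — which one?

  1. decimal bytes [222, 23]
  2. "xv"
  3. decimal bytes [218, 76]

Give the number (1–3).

Key decimal bytes [180, 161, 60] = b4 a1 3c is exactly B = 3 bytes: K' = b4 a1 3c.
K' ⊕ ipad = 82 97 0a; K' ⊕ opad = e8 fd 60.
m1: inner = H(82 97 0a de 17) = a3 75; tag = H(e8 fd 60 a3 75) = bda0
m2: inner = H(82 97 0a 78 76) = 02 0f; tag = H(e8 fd 60 02 0f) = 57ff
m3: inner = H(82 97 0a da 4c) = d8 71; tag = H(e8 fd 60 d8 71) = b9d5 ← matches

3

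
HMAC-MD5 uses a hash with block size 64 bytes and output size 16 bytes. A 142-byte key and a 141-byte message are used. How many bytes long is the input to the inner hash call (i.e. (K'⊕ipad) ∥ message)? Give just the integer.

Key is 142 > 64 bytes, so it is hashed to 16 bytes then zero-padded to 64: |K'| = 64.
Inner input = (K'⊕ipad) ∥ m → 64 + 141 = 205 bytes.

205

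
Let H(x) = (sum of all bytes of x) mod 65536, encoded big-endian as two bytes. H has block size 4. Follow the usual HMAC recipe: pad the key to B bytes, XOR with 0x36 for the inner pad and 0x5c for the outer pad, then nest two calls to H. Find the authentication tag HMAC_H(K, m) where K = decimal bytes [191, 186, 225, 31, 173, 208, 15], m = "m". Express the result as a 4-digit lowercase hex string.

01a8

Key decimal bytes [191, 186, 225, 31, 173, 208, 15] = bf ba e1 1f ad d0 0f is 7 bytes > B = 4, so hash it first: H(key) = 04 05, then zero-pad to 4 bytes: K' = 04 05 00 00.
K' ⊕ ipad = 32 33 36 36.  K' ⊕ opad = 58 59 5c 5c.
Inner input = (K'⊕ipad) ∥ m = 32 33 36 36 ∥ 6d.
Inner hash: sum = 50+51+54+54+109 = 318 → 01 3e.
Outer input = (K'⊕opad) ∥ inner = 58 59 5c 5c ∥ 01 3e.
Outer hash (tag): sum = 88+89+92+92+1+62 = 424 → 01 a8.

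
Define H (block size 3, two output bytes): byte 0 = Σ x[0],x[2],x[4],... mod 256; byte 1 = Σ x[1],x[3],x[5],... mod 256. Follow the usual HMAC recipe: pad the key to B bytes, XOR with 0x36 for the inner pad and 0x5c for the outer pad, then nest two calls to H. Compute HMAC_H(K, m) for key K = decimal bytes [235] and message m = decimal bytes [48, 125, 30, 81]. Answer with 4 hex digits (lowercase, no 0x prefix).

973d

Key decimal bytes [235] = eb is 1 byte ≤ B = 3; zero-pad to 3 bytes: K' = eb 00 00.
K' ⊕ ipad = dd 36 36.  K' ⊕ opad = b7 5c 5c.
Inner input = (K'⊕ipad) ∥ m = dd 36 36 ∥ 30 7d 1e 51.
Inner hash: even-index sum = 481 mod 256 = 225; odd-index sum = 132 mod 256 = 132 → e1 84.
Outer input = (K'⊕opad) ∥ inner = b7 5c 5c ∥ e1 84.
Outer hash (tag): even-index sum = 407 mod 256 = 151; odd-index sum = 317 mod 256 = 61 → 97 3d.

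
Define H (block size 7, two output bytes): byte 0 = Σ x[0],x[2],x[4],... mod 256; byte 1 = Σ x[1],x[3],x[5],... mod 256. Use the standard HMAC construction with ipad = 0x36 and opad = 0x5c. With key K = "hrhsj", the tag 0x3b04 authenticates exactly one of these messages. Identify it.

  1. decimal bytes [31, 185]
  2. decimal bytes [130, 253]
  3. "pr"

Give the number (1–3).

Key "hrhsj" = 68 72 68 73 6a is 5 bytes ≤ B = 7; zero-pad to 7 bytes: K' = 68 72 68 73 6a 00 00.
K' ⊕ ipad = 5e 44 5e 45 5c 36 36; K' ⊕ opad = 34 2e 34 2f 36 5c 5c.
m1: inner = H(5e 44 5e 45 5c 36 36 1f b9) = 07 de; tag = H(34 2e 34 2f 36 5c 5c 07 de) = d8c0
m2: inner = H(5e 44 5e 45 5c 36 36 82 fd) = 4b 41; tag = H(34 2e 34 2f 36 5c 5c 4b 41) = 3b04 ← matches
m3: inner = H(5e 44 5e 45 5c 36 36 70 72) = c0 2f; tag = H(34 2e 34 2f 36 5c 5c c0 2f) = 2979

2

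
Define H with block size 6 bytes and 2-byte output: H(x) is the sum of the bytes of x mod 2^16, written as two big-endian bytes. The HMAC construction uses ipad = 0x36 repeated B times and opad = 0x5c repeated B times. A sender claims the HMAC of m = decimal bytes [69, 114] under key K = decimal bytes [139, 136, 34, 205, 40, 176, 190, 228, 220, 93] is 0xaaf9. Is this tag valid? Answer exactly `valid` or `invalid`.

invalid

Key decimal bytes [139, 136, 34, 205, 40, 176, 190, 228, 220, 93] = 8b 88 22 cd 28 b0 be e4 dc 5d is 10 bytes > B = 6, so hash it first: H(key) = 05 b5, then zero-pad to 6 bytes: K' = 05 b5 00 00 00 00.
K' ⊕ ipad = 33 83 36 36 36 36; K' ⊕ opad = 59 e9 5c 5c 5c 5c.
Inner hash: sum = 51+131+54+54+54+54+69+114 = 581 → 02 45.
Outer hash (recomputed tag): sum = 89+233+92+92+92+92+2+69 = 761 → 02 f9.
Recomputed tag = 02f9; claimed = aaf9 → mismatch.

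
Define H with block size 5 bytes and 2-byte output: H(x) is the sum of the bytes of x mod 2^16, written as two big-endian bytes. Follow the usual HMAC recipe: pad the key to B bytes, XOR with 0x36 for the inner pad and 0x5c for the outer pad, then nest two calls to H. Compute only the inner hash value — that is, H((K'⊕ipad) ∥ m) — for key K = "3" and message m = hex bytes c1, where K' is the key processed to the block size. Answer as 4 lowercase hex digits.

Key "3" = 33 is 1 byte ≤ B = 5; zero-pad to 5 bytes: K' = 33 00 00 00 00.
K' ⊕ ipad = 05 36 36 36 36.
Inner input = 05 36 36 36 36 ∥ c1.
Inner hash: sum = 5+54+54+54+54+193 = 414 → 01 9e.

019e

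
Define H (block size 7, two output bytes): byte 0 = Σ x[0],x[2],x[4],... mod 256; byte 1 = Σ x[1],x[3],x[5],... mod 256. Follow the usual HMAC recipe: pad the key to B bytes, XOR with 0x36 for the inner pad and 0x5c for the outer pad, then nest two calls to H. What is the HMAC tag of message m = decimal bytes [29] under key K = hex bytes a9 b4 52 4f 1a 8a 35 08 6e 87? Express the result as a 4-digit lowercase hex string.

ab28

Key hex bytes a9 b4 52 4f 1a 8a 35 08 6e 87 is 10 bytes > B = 7, so hash it first: H(key) = b8 1c, then zero-pad to 7 bytes: K' = b8 1c 00 00 00 00 00.
K' ⊕ ipad = 8e 2a 36 36 36 36 36.  K' ⊕ opad = e4 40 5c 5c 5c 5c 5c.
Inner input = (K'⊕ipad) ∥ m = 8e 2a 36 36 36 36 36 ∥ 1d.
Inner hash: even-index sum = 304 mod 256 = 48; odd-index sum = 179 mod 256 = 179 → 30 b3.
Outer input = (K'⊕opad) ∥ inner = e4 40 5c 5c 5c 5c 5c ∥ 30 b3.
Outer hash (tag): even-index sum = 683 mod 256 = 171; odd-index sum = 296 mod 256 = 40 → ab 28.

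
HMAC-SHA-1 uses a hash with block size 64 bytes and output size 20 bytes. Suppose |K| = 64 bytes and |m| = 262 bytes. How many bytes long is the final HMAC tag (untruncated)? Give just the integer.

The tag is one SHA-1 digest: 20 bytes.

20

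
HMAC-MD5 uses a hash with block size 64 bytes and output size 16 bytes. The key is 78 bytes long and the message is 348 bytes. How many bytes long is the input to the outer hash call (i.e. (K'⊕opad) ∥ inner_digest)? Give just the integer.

80

Key is 78 > 64 bytes, so it is hashed to 16 bytes then zero-padded to 64: |K'| = 64.
Outer input = (K'⊕opad) ∥ H(inner) → 64 + 16 = 80 bytes.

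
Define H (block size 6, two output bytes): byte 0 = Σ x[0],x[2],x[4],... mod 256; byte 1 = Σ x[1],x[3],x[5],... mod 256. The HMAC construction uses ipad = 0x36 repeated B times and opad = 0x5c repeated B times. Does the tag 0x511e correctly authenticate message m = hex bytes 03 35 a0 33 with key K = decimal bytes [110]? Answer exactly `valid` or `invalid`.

valid

Key decimal bytes [110] = 6e is 1 byte ≤ B = 6; zero-pad to 6 bytes: K' = 6e 00 00 00 00 00.
K' ⊕ ipad = 58 36 36 36 36 36; K' ⊕ opad = 32 5c 5c 5c 5c 5c.
Inner hash: even-index sum = 359 mod 256 = 103; odd-index sum = 266 mod 256 = 10 → 67 0a.
Outer hash (recomputed tag): even-index sum = 337 mod 256 = 81; odd-index sum = 286 mod 256 = 30 → 51 1e.
Recomputed tag = 511e; claimed = 511e → match.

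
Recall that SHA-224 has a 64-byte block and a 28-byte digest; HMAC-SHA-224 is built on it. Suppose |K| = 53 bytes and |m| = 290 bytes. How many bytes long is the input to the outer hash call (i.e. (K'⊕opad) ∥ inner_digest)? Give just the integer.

92

Key is 53 ≤ 64 bytes, zero-padded: |K'| = 64.
Outer input = (K'⊕opad) ∥ H(inner) → 64 + 28 = 92 bytes.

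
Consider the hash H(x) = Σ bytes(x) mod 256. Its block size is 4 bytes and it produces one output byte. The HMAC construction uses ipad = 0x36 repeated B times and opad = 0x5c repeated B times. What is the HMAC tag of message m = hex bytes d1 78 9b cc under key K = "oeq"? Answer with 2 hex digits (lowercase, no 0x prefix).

Key "oeq" = 6f 65 71 is 3 bytes ≤ B = 4; zero-pad to 4 bytes: K' = 6f 65 71 00.
K' ⊕ ipad = 59 53 47 36.  K' ⊕ opad = 33 39 2d 5c.
Inner input = (K'⊕ipad) ∥ m = 59 53 47 36 ∥ d1 78 9b cc.
Inner hash: sum = 89+83+71+54+209+120+155+204 = 985; mod 256 = 217 → d9.
Outer input = (K'⊕opad) ∥ inner = 33 39 2d 5c ∥ d9.
Outer hash (tag): sum = 51+57+45+92+217 = 462; mod 256 = 206 → ce.

ce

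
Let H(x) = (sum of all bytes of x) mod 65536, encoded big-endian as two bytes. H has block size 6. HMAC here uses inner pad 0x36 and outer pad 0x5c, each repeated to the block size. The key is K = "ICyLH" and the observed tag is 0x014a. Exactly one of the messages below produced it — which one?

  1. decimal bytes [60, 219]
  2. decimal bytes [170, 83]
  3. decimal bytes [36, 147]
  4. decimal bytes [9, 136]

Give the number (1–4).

Key "ICyLH" = 49 43 79 4c 48 is 5 bytes ≤ B = 6; zero-pad to 6 bytes: K' = 49 43 79 4c 48 00.
K' ⊕ ipad = 7f 75 4f 7a 7e 36; K' ⊕ opad = 15 1f 25 10 14 5c.
m1: inner = H(7f 75 4f 7a 7e 36 3c db) = 03 88; tag = H(15 1f 25 10 14 5c 03 88) = 0164
m2: inner = H(7f 75 4f 7a 7e 36 aa 53) = 03 6e; tag = H(15 1f 25 10 14 5c 03 6e) = 014a ← matches
m3: inner = H(7f 75 4f 7a 7e 36 24 93) = 03 28; tag = H(15 1f 25 10 14 5c 03 28) = 0104
m4: inner = H(7f 75 4f 7a 7e 36 09 88) = 03 02; tag = H(15 1f 25 10 14 5c 03 02) = 00de

2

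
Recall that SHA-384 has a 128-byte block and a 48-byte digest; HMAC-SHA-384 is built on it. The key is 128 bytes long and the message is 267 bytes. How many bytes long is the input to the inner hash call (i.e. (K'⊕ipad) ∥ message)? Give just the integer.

Key is 128 ≤ 128 bytes, zero-padded: |K'| = 128.
Inner input = (K'⊕ipad) ∥ m → 128 + 267 = 395 bytes.

395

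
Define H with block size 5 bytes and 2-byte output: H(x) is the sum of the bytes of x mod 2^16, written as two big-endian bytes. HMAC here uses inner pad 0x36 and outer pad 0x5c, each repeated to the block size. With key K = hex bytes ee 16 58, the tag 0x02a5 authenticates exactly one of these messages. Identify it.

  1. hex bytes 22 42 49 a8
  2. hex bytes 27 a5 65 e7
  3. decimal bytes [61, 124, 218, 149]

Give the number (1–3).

Key hex bytes ee 16 58 is 3 bytes ≤ B = 5; zero-pad to 5 bytes: K' = ee 16 58 00 00.
K' ⊕ ipad = d8 20 6e 36 36; K' ⊕ opad = b2 4a 04 5c 5c.
m1: inner = H(d8 20 6e 36 36 22 42 49 a8) = 03 27; tag = H(b2 4a 04 5c 5c 03 27) = 01e2
m2: inner = H(d8 20 6e 36 36 27 a5 65 e7) = 03 ea; tag = H(b2 4a 04 5c 5c 03 ea) = 02a5 ← matches
m3: inner = H(d8 20 6e 36 36 3d 7c da 95) = 03 fa; tag = H(b2 4a 04 5c 5c 03 fa) = 02b5

2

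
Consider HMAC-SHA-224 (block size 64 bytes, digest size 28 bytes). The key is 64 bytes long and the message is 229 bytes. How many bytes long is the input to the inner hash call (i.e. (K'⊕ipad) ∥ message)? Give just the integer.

Key is 64 ≤ 64 bytes, zero-padded: |K'| = 64.
Inner input = (K'⊕ipad) ∥ m → 64 + 229 = 293 bytes.

293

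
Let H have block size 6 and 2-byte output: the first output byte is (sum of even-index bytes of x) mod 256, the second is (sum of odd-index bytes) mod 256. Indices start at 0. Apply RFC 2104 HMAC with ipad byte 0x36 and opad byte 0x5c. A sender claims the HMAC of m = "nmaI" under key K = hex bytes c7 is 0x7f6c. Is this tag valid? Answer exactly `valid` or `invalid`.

valid

Key hex bytes c7 is 1 byte ≤ B = 6; zero-pad to 6 bytes: K' = c7 00 00 00 00 00.
K' ⊕ ipad = f1 36 36 36 36 36; K' ⊕ opad = 9b 5c 5c 5c 5c 5c.
Inner hash: even-index sum = 556 mod 256 = 44; odd-index sum = 344 mod 256 = 88 → 2c 58.
Outer hash (recomputed tag): even-index sum = 383 mod 256 = 127; odd-index sum = 364 mod 256 = 108 → 7f 6c.
Recomputed tag = 7f6c; claimed = 7f6c → match.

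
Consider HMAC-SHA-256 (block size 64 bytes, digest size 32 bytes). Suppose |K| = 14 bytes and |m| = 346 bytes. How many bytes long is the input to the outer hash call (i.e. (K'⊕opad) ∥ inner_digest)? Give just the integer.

Key is 14 ≤ 64 bytes, zero-padded: |K'| = 64.
Outer input = (K'⊕opad) ∥ H(inner) → 64 + 32 = 96 bytes.

96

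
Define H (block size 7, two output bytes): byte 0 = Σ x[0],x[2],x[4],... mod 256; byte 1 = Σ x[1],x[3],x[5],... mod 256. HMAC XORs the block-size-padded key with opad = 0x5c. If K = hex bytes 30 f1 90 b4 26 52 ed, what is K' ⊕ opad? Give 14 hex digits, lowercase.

Key hex bytes 30 f1 90 b4 26 52 ed is exactly B = 7 bytes: K' = 30 f1 90 b4 26 52 ed.
XOR each byte with 0x5c: 30⊕5c=6c, f1⊕5c=ad, 90⊕5c=cc, b4⊕5c=e8, 26⊕5c=7a, 52⊕5c=0e, ed⊕5c=b1.

6cadcce87a0eb1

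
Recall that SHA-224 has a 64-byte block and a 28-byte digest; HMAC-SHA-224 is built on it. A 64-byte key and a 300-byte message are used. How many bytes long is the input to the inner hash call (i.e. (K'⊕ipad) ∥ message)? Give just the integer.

364

Key is 64 ≤ 64 bytes, zero-padded: |K'| = 64.
Inner input = (K'⊕ipad) ∥ m → 64 + 300 = 364 bytes.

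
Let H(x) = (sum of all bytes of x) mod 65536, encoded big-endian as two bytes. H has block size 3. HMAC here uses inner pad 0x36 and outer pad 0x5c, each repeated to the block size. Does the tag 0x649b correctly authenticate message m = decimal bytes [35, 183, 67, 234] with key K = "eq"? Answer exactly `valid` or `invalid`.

invalid

Key "eq" = 65 71 is 2 bytes ≤ B = 3; zero-pad to 3 bytes: K' = 65 71 00.
K' ⊕ ipad = 53 47 36; K' ⊕ opad = 39 2d 5c.
Inner hash: sum = 83+71+54+35+183+67+234 = 727 → 02 d7.
Outer hash (recomputed tag): sum = 57+45+92+2+215 = 411 → 01 9b.
Recomputed tag = 019b; claimed = 649b → mismatch.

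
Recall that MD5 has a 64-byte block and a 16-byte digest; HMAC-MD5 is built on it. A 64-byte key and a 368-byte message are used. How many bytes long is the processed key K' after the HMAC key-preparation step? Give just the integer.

64

Key is 64 ≤ 64 bytes, zero-padded: |K'| = 64.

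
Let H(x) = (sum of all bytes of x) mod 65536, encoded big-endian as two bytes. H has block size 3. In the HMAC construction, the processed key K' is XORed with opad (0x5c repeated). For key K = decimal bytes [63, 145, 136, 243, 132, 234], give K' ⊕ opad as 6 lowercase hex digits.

Key decimal bytes [63, 145, 136, 243, 132, 234] = 3f 91 88 f3 84 ea is 6 bytes > B = 3, so hash it first: H(key) = 03 b9, then zero-pad to 3 bytes: K' = 03 b9 00.
XOR each byte with 0x5c: 03⊕5c=5f, b9⊕5c=e5, 00⊕5c=5c.

5fe55c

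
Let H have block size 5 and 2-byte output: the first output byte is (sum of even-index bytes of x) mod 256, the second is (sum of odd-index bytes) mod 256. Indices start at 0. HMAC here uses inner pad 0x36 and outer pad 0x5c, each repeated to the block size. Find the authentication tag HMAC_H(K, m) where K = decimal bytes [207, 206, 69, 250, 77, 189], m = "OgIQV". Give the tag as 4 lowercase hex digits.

Key decimal bytes [207, 206, 69, 250, 77, 189] = cf ce 45 fa 4d bd is 6 bytes > B = 5, so hash it first: H(key) = 61 85, then zero-pad to 5 bytes: K' = 61 85 00 00 00.
K' ⊕ ipad = 57 b3 36 36 36.  K' ⊕ opad = 3d d9 5c 5c 5c.
Inner input = (K'⊕ipad) ∥ m = 57 b3 36 36 36 ∥ 4f 67 49 51 56.
Inner hash: even-index sum = 379 mod 256 = 123; odd-index sum = 471 mod 256 = 215 → 7b d7.
Outer input = (K'⊕opad) ∥ inner = 3d d9 5c 5c 5c ∥ 7b d7.
Outer hash (tag): even-index sum = 460 mod 256 = 204; odd-index sum = 432 mod 256 = 176 → cc b0.

ccb0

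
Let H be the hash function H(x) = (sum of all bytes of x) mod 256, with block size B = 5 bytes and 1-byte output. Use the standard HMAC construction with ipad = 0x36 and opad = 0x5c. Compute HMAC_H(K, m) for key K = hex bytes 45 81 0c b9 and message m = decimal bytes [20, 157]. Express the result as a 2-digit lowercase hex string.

61

Key hex bytes 45 81 0c b9 is 4 bytes ≤ B = 5; zero-pad to 5 bytes: K' = 45 81 0c b9 00.
K' ⊕ ipad = 73 b7 3a 8f 36.  K' ⊕ opad = 19 dd 50 e5 5c.
Inner input = (K'⊕ipad) ∥ m = 73 b7 3a 8f 36 ∥ 14 9d.
Inner hash: sum = 115+183+58+143+54+20+157 = 730; mod 256 = 218 → da.
Outer input = (K'⊕opad) ∥ inner = 19 dd 50 e5 5c ∥ da.
Outer hash (tag): sum = 25+221+80+229+92+218 = 865; mod 256 = 97 → 61.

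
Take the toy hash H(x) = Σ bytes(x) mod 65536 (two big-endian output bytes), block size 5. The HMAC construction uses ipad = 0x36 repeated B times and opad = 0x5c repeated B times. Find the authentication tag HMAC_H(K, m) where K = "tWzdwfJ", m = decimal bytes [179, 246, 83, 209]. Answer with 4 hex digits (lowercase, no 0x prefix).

Key "tWzdwfJ" = 74 57 7a 64 77 66 4a is 7 bytes > B = 5, so hash it first: H(key) = 02 d0, then zero-pad to 5 bytes: K' = 02 d0 00 00 00.
K' ⊕ ipad = 34 e6 36 36 36.  K' ⊕ opad = 5e 8c 5c 5c 5c.
Inner input = (K'⊕ipad) ∥ m = 34 e6 36 36 36 ∥ b3 f6 53 d1.
Inner hash: sum = 52+230+54+54+54+179+246+83+209 = 1161 → 04 89.
Outer input = (K'⊕opad) ∥ inner = 5e 8c 5c 5c 5c ∥ 04 89.
Outer hash (tag): sum = 94+140+92+92+92+4+137 = 651 → 02 8b.

028b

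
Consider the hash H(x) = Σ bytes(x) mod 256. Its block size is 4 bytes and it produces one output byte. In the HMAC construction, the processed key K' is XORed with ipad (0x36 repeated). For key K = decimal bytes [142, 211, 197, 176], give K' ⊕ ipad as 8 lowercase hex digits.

b8e5f386

Key decimal bytes [142, 211, 197, 176] = 8e d3 c5 b0 is exactly B = 4 bytes: K' = 8e d3 c5 b0.
XOR each byte with 0x36: 8e⊕36=b8, d3⊕36=e5, c5⊕36=f3, b0⊕36=86.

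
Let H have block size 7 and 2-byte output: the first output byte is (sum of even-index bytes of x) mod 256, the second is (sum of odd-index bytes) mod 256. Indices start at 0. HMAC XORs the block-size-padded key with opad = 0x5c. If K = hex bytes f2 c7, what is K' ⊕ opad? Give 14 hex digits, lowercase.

Key hex bytes f2 c7 is 2 bytes ≤ B = 7; zero-pad to 7 bytes: K' = f2 c7 00 00 00 00 00.
XOR each byte with 0x5c: f2⊕5c=ae, c7⊕5c=9b, 00⊕5c=5c, 00⊕5c=5c, 00⊕5c=5c, 00⊕5c=5c, 00⊕5c=5c.

ae9b5c5c5c5c5c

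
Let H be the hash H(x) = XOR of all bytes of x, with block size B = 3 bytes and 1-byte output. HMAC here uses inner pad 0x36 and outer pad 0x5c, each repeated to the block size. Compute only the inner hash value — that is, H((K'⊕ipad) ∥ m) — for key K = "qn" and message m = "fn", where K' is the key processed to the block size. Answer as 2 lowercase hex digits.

21

Key "qn" = 71 6e is 2 bytes ≤ B = 3; zero-pad to 3 bytes: K' = 71 6e 00.
K' ⊕ ipad = 47 58 36.
Inner input = 47 58 36 ∥ 66 6e.
Inner hash: XOR 47⊕58⊕36⊕66⊕6e = 21.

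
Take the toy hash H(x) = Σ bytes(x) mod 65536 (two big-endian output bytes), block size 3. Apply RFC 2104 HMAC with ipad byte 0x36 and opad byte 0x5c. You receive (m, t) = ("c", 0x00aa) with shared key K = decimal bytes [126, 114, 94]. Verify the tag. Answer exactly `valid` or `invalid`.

Key decimal bytes [126, 114, 94] = 7e 72 5e is exactly B = 3 bytes: K' = 7e 72 5e.
K' ⊕ ipad = 48 44 68; K' ⊕ opad = 22 2e 02.
Inner hash: sum = 72+68+104+99 = 343 → 01 57.
Outer hash (recomputed tag): sum = 34+46+2+1+87 = 170 → 00 aa.
Recomputed tag = 00aa; claimed = 00aa → match.

valid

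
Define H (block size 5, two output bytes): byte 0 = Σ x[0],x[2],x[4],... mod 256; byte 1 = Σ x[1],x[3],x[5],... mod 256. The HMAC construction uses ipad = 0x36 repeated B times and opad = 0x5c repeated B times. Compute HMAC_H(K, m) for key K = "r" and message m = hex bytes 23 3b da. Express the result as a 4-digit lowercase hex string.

4fa3

Key "r" = 72 is 1 byte ≤ B = 5; zero-pad to 5 bytes: K' = 72 00 00 00 00.
K' ⊕ ipad = 44 36 36 36 36.  K' ⊕ opad = 2e 5c 5c 5c 5c.
Inner input = (K'⊕ipad) ∥ m = 44 36 36 36 36 ∥ 23 3b da.
Inner hash: even-index sum = 235 mod 256 = 235; odd-index sum = 361 mod 256 = 105 → eb 69.
Outer input = (K'⊕opad) ∥ inner = 2e 5c 5c 5c 5c ∥ eb 69.
Outer hash (tag): even-index sum = 335 mod 256 = 79; odd-index sum = 419 mod 256 = 163 → 4f a3.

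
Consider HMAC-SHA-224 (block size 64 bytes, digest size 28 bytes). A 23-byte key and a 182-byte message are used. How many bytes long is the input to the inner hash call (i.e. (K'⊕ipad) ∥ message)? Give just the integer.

246

Key is 23 ≤ 64 bytes, zero-padded: |K'| = 64.
Inner input = (K'⊕ipad) ∥ m → 64 + 182 = 246 bytes.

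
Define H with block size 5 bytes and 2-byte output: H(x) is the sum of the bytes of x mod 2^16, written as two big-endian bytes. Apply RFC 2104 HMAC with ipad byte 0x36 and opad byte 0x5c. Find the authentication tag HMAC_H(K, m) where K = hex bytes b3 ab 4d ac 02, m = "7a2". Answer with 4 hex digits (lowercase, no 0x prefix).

037d

Key hex bytes b3 ab 4d ac 02 is exactly B = 5 bytes: K' = b3 ab 4d ac 02.
K' ⊕ ipad = 85 9d 7b 9a 34.  K' ⊕ opad = ef f7 11 f0 5e.
Inner input = (K'⊕ipad) ∥ m = 85 9d 7b 9a 34 ∥ 37 61 32.
Inner hash: sum = 133+157+123+154+52+55+97+50 = 821 → 03 35.
Outer input = (K'⊕opad) ∥ inner = ef f7 11 f0 5e ∥ 03 35.
Outer hash (tag): sum = 239+247+17+240+94+3+53 = 893 → 03 7d.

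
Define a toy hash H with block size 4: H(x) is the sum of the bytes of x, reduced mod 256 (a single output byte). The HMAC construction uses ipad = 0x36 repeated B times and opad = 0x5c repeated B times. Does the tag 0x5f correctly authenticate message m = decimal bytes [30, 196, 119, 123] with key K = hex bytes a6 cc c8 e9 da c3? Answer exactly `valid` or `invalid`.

invalid

Key hex bytes a6 cc c8 e9 da c3 is 6 bytes > B = 4, so hash it first: H(key) = c0, then zero-pad to 4 bytes: K' = c0 00 00 00.
K' ⊕ ipad = f6 36 36 36; K' ⊕ opad = 9c 5c 5c 5c.
Inner hash: sum = 246+54+54+54+30+196+119+123 = 876; mod 256 = 108 → 6c.
Outer hash (recomputed tag): sum = 156+92+92+92+108 = 540; mod 256 = 28 → 1c.
Recomputed tag = 1c; claimed = 5f → mismatch.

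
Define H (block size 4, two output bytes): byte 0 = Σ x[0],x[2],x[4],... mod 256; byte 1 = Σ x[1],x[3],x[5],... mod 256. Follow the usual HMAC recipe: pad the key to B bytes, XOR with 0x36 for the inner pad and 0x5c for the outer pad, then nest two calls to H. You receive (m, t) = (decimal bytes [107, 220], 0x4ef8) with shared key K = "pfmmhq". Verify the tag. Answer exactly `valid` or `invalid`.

invalid

Key "pfmmhq" = 70 66 6d 6d 68 71 is 6 bytes > B = 4, so hash it first: H(key) = 45 44, then zero-pad to 4 bytes: K' = 45 44 00 00.
K' ⊕ ipad = 73 72 36 36; K' ⊕ opad = 19 18 5c 5c.
Inner hash: even-index sum = 276 mod 256 = 20; odd-index sum = 388 mod 256 = 132 → 14 84.
Outer hash (recomputed tag): even-index sum = 137 mod 256 = 137; odd-index sum = 248 mod 256 = 248 → 89 f8.
Recomputed tag = 89f8; claimed = 4ef8 → mismatch.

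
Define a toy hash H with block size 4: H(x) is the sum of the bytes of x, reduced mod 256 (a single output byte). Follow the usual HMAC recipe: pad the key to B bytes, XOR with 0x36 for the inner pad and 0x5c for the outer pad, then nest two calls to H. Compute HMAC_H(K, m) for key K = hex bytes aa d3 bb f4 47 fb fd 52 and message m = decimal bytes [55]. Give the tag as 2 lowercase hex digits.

59

Key hex bytes aa d3 bb f4 47 fb fd 52 is 8 bytes > B = 4, so hash it first: H(key) = bd, then zero-pad to 4 bytes: K' = bd 00 00 00.
K' ⊕ ipad = 8b 36 36 36.  K' ⊕ opad = e1 5c 5c 5c.
Inner input = (K'⊕ipad) ∥ m = 8b 36 36 36 ∥ 37.
Inner hash: sum = 139+54+54+54+55 = 356; mod 256 = 100 → 64.
Outer input = (K'⊕opad) ∥ inner = e1 5c 5c 5c ∥ 64.
Outer hash (tag): sum = 225+92+92+92+100 = 601; mod 256 = 89 → 59.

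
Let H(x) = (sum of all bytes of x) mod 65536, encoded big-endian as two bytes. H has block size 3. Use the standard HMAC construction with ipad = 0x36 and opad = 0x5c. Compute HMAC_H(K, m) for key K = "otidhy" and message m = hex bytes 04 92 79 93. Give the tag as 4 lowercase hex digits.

Key "otidhy" = 6f 74 69 64 68 79 is 6 bytes > B = 3, so hash it first: H(key) = 02 91, then zero-pad to 3 bytes: K' = 02 91 00.
K' ⊕ ipad = 34 a7 36.  K' ⊕ opad = 5e cd 5c.
Inner input = (K'⊕ipad) ∥ m = 34 a7 36 ∥ 04 92 79 93.
Inner hash: sum = 52+167+54+4+146+121+147 = 691 → 02 b3.
Outer input = (K'⊕opad) ∥ inner = 5e cd 5c ∥ 02 b3.
Outer hash (tag): sum = 94+205+92+2+179 = 572 → 02 3c.

023c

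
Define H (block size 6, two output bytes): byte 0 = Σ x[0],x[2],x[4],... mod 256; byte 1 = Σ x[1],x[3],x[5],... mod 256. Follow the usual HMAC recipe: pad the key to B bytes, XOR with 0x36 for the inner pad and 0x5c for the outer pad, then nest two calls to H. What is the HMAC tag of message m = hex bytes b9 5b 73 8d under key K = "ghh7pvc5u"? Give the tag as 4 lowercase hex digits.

Key "ghh7pvc5u" = 67 68 68 37 70 76 63 35 75 is 9 bytes > B = 6, so hash it first: H(key) = 17 4a, then zero-pad to 6 bytes: K' = 17 4a 00 00 00 00.
K' ⊕ ipad = 21 7c 36 36 36 36.  K' ⊕ opad = 4b 16 5c 5c 5c 5c.
Inner input = (K'⊕ipad) ∥ m = 21 7c 36 36 36 36 ∥ b9 5b 73 8d.
Inner hash: even-index sum = 441 mod 256 = 185; odd-index sum = 464 mod 256 = 208 → b9 d0.
Outer input = (K'⊕opad) ∥ inner = 4b 16 5c 5c 5c 5c ∥ b9 d0.
Outer hash (tag): even-index sum = 444 mod 256 = 188; odd-index sum = 414 mod 256 = 158 → bc 9e.

bc9e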